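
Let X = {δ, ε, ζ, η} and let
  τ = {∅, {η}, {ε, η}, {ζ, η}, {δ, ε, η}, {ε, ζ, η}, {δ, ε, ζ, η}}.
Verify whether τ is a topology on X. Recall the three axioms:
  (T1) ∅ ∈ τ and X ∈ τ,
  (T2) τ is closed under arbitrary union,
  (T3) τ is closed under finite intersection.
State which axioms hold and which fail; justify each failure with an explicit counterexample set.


τ IS a topology on X.

Axiom (T1): ∅ ∈ τ? Yes; X ∈ τ? Yes.
Axiom (T2/T3): check pairwise unions and intersections of members of τ.
All pairwise intersections and unions checked — each lies in τ. Therefore τ satisfies (T1), (T2), (T3): it IS a topology on X.


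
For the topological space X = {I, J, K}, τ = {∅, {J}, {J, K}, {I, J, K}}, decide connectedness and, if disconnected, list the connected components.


(X, τ) is connected.

Find clopen sets (U ∈ τ with X ∖ U ∈ τ):
  U = ∅, X ∖ U = {I, J, K} — both open, so U is clopen.
  U = {I, J, K}, X ∖ U = ∅ — both open, so U is clopen.
Only trivial clopens (∅ and X) exist, so (X, τ) is connected.
Compute connected components by grouping points that agree on all clopens:
  component: {I, J, K}


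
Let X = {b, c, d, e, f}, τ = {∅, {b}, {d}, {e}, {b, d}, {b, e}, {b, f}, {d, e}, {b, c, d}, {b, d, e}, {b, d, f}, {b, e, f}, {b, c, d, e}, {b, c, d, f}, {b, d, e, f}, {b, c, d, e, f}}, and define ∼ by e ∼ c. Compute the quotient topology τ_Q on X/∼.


X/∼ = {[b], [c=e], [d], [f]}; |τ_Q| = 8.

Equivalence classes: [b], [c=e], [d], [f].
Quotient map π: X → X/∼ sends b ↦ [b], c ↦ [c=e], d ↦ [d], e ↦ [c=e], f ↦ [f].
For each subset V ⊆ X/∼, compute π^{-1}(V) ⊆ X and check whether π^{-1}(V) ∈ τ. V is open in τ_Q iff π^{-1}(V) ∈ τ.
  V = {}: π^{-1}(V) = ∅ ∈ τ ✓.
  V = {[b]}: π^{-1}(V) = {b} ∈ τ ✓.
  V = {[c=e]}: π^{-1}(V) = {c, e} ∉ τ ✗.
  V = {[b], [c=e]}: π^{-1}(V) = {b, c, e} ∉ τ ✗.
  V = {[d]}: π^{-1}(V) = {d} ∈ τ ✓.
  V = {[b], [d]}: π^{-1}(V) = {b, d} ∈ τ ✓.
  V = {[c=e], [d]}: π^{-1}(V) = {c, d, e} ∉ τ ✗.
  V = {[b], [c=e], [d]}: π^{-1}(V) = {b, c, d, e} ∈ τ ✓.
  V = {[f]}: π^{-1}(V) = {f} ∉ τ ✗.
  V = {[b], [f]}: π^{-1}(V) = {b, f} ∈ τ ✓.
  V = {[c=e], [f]}: π^{-1}(V) = {c, e, f} ∉ τ ✗.
  V = {[b], [c=e], [f]}: π^{-1}(V) = {b, c, e, f} ∉ τ ✗.
  V = {[d], [f]}: π^{-1}(V) = {d, f} ∉ τ ✗.
  V = {[b], [d], [f]}: π^{-1}(V) = {b, d, f} ∈ τ ✓.
  V = {[c=e], [d], [f]}: π^{-1}(V) = {c, d, e, f} ∉ τ ✗.
  V = {[b], [c=e], [d], [f]}: π^{-1}(V) = {b, c, d, e, f} ∈ τ ✓.
Open sets in the quotient: τ_Q = {{}, {[b]}, {[d]}, {[b], [d]}, {[b], [c=e], [d]}, {[b], [f]}, {[b], [d], [f]}, {[b], [c=e], [d], [f]}} (8 elements).


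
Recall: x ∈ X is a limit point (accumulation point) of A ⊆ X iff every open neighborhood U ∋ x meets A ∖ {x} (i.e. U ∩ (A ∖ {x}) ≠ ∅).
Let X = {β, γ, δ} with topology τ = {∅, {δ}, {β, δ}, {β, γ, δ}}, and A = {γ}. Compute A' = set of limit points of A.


A' = ∅

For each x ∈ X, list the open sets U ∈ τ with x ∈ U, then check whether U ∩ (A ∖ {x}) ≠ ∅ for every such U.
  x = β: open {β, δ} ∋ x has {β, δ} ∩ (A ∖ {β}) = ∅, so x is NOT a limit point.
  x = γ: open {β, γ, δ} ∋ x has {β, γ, δ} ∩ (A ∖ {γ}) = ∅, so x is NOT a limit point.
  x = δ: open {δ} ∋ x has {δ} ∩ (A ∖ {δ}) = ∅, so x is NOT a limit point.
Collecting: A' = ∅.


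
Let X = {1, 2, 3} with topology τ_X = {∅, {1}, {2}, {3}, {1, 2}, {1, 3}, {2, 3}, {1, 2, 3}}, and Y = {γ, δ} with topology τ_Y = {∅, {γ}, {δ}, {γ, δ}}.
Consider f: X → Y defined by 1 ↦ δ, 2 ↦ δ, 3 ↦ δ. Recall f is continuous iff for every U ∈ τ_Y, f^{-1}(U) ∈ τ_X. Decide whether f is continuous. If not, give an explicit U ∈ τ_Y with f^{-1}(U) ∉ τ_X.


f IS continuous.

Compute f^{-1}(U) for each U ∈ τ_Y:
  U = ∅: f^{-1}(U) = ∅ ∈ τ_X ✓.
  U = {γ}: f^{-1}(U) = ∅ ∈ τ_X ✓.
  U = {δ}: f^{-1}(U) = {1, 2, 3} ∈ τ_X ✓.
  U = {γ, δ}: f^{-1}(U) = {1, 2, 3} ∈ τ_X ✓.
Every preimage lies in τ_X, so f IS continuous.


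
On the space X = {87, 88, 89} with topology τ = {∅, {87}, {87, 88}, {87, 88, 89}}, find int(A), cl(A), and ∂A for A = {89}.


int(A) = ∅, cl(A) = {89}, ∂A = {89}.

Closed sets in (X, τ) are complements of opens:
  closed(X, τ) = {∅, {89}, {88, 89}, {87, 88, 89}}.
int(A) = ⋃ {U ∈ τ : U ⊆ A}. Opens contained in A: ∅.
Taking the union of these: int(A) = ∅.
cl(A) = ⋂ {C closed : A ⊆ C}. Closed sets containing A: {89}, {88, 89}, {87, 88, 89}.
Intersecting these: cl(A) = {89}.
∂A = cl(A) ∖ int(A) = {89} ∖ ∅ = {89}.


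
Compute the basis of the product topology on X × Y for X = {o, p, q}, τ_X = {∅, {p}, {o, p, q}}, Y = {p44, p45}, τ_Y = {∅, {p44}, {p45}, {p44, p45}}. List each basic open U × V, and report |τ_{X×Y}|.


Basis B = {∅ × ∅, {p} × {p44}, {p} × {p45}, {p} × {p44, p45}, {o, p, q} × {p44}, {o, p, q} × {p45}, {o, p, q} × {p44, p45}}; |τ_{X×Y}| = 9.

Enumerate products U × V with U ∈ τ_X, V ∈ τ_Y (deduplicated):
  ∅ × ∅ = {} (∅)
  {p} × {p44} = {(p,p44)}
  {p} × {p45} = {(p,p45)}
  {p} × {p44, p45} = {(p,p44), (p,p45)}
  {o, p, q} × {p44} = {(o,p44), (p,p44), (q,p44)}
  {o, p, q} × {p45} = {(o,p45), (p,p45), (q,p45)}
  {o, p, q} × {p44, p45} = {(o,p44), (o,p45), (p,p44), (p,p45), (q,p44), (q,p45)}
These 7 distinct sets form the basis B.
Close under arbitrary unions to get τ_{X×Y}; counting gives |τ_{X×Y}| = 9.


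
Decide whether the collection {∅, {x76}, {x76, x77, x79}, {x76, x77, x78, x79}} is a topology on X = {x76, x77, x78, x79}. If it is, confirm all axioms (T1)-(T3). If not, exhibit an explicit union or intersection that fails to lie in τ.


τ IS a topology on X.

Axiom (T1): ∅ ∈ τ? Yes; X ∈ τ? Yes.
Axiom (T2/T3): check pairwise unions and intersections of members of τ.
All pairwise intersections and unions checked — each lies in τ. Therefore τ satisfies (T1), (T2), (T3): it IS a topology on X.


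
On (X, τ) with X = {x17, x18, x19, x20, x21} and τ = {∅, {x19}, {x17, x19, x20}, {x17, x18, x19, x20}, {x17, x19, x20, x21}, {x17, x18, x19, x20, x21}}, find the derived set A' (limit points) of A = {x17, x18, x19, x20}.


A' = {x17, x18, x20, x21}

For each x ∈ X, list the open sets U ∈ τ with x ∈ U, then check whether U ∩ (A ∖ {x}) ≠ ∅ for every such U.
  x = x17: opens ∋ x are {x17, x19, x20}, {x17, x18, x19, x20}, {x17, x19, x20, x21}, {x17, x18, x19, x20, x21}; each meets A ∖ {x17}, so x IS a limit point.
  x = x18: opens ∋ x are {x17, x18, x19, x20}, {x17, x18, x19, x20, x21}; each meets A ∖ {x18}, so x IS a limit point.
  x = x19: open {x19} ∋ x has {x19} ∩ (A ∖ {x19}) = ∅, so x is NOT a limit point.
  x = x20: opens ∋ x are {x17, x19, x20}, {x17, x18, x19, x20}, {x17, x19, x20, x21}, {x17, x18, x19, x20, x21}; each meets A ∖ {x20}, so x IS a limit point.
  x = x21: opens ∋ x are {x17, x19, x20, x21}, {x17, x18, x19, x20, x21}; each meets A ∖ {x21}, so x IS a limit point.
Collecting: A' = {x17, x18, x20, x21}.


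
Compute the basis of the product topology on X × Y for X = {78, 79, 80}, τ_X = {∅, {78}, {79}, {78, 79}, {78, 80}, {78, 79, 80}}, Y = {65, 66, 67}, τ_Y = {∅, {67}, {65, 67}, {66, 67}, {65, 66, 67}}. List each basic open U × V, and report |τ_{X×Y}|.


Basis B = {∅ × ∅, {78} × {67}, {79} × {67}, {78} × {65, 67}, {78} × {66, 67}, {78, 79} × {67}, {78, 80} × {67}, {79} × {65, 67}, {79} × {66, 67}, {78} × {65, 66, 67}, {78, 79, 80} × {67}, {79} × {65, 66, 67}, {78, 79} × {65, 67}, {78, 80} × {65, 67}, {78, 79} × {66, 67}, {78, 80} × {66, 67}, {78, 79} × {65, 66, 67}, {78, 80} × {65, 66, 67}, {78, 79, 80} × {65, 67}, {78, 79, 80} × {66, 67}, {78, 79, 80} × {65, 66, 67}}; |τ_{X×Y}| = 70.

Enumerate products U × V with U ∈ τ_X, V ∈ τ_Y (deduplicated):
  ∅ × ∅ = {} (∅)
  {78} × {67} = {(78,67)}
  {79} × {67} = {(79,67)}
  {78} × {65, 67} = {(78,65), (78,67)}
  {78} × {66, 67} = {(78,66), (78,67)}
  {78, 79} × {67} = {(78,67), (79,67)}
  {78, 80} × {67} = {(78,67), (80,67)}
  {79} × {65, 67} = {(79,65), (79,67)}
  {79} × {66, 67} = {(79,66), (79,67)}
  {78} × {65, 66, 67} = {(78,65), (78,66), (78,67)}
  {78, 79, 80} × {67} = {(78,67), (79,67), (80,67)}
  {79} × {65, 66, 67} = {(79,65), (79,66), (79,67)}
  {78, 79} × {65, 67} = {(78,65), (78,67), (79,65), (79,67)}
  {78, 80} × {65, 67} = {(78,65), (78,67), (80,65), (80,67)}
  {78, 79} × {66, 67} = {(78,66), (78,67), (79,66), (79,67)}
  {78, 80} × {66, 67} = {(78,66), (78,67), (80,66), (80,67)}
  {78, 79} × {65, 66, 67} = {(78,65), (78,66), (78,67), (79,65), (79,66), (79,67)}
  {78, 80} × {65, 66, 67} = {(78,65), (78,66), (78,67), (80,65), (80,66), (80,67)}
  {78, 79, 80} × {65, 67} = {(78,65), (78,67), (79,65), (79,67), (80,65), (80,67)}
  {78, 79, 80} × {66, 67} = {(78,66), (78,67), (79,66), (79,67), (80,66), (80,67)}
  {78, 79, 80} × {65, 66, 67} = {(78,65), (78,66), (78,67), (79,65), (79,66), (79,67), (80,65), (80,66), (80,67)}
These 21 distinct sets form the basis B.
Close under arbitrary unions to get τ_{X×Y}; counting gives |τ_{X×Y}| = 70.


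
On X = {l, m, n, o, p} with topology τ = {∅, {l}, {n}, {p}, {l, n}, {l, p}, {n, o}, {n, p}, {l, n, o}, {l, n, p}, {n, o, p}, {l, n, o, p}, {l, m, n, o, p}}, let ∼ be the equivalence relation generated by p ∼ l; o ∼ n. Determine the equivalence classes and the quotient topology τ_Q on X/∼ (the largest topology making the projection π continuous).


X/∼ = {[l=p], [m], [n=o]}; |τ_Q| = 5.

Equivalence classes: [l=p], [m], [n=o].
Quotient map π: X → X/∼ sends l ↦ [l=p], m ↦ [m], n ↦ [n=o], o ↦ [n=o], p ↦ [l=p].
For each subset V ⊆ X/∼, compute π^{-1}(V) ⊆ X and check whether π^{-1}(V) ∈ τ. V is open in τ_Q iff π^{-1}(V) ∈ τ.
  V = {}: π^{-1}(V) = ∅ ∈ τ ✓.
  V = {[l=p]}: π^{-1}(V) = {l, p} ∈ τ ✓.
  V = {[m]}: π^{-1}(V) = {m} ∉ τ ✗.
  V = {[l=p], [m]}: π^{-1}(V) = {l, m, p} ∉ τ ✗.
  V = {[n=o]}: π^{-1}(V) = {n, o} ∈ τ ✓.
  V = {[l=p], [n=o]}: π^{-1}(V) = {l, n, o, p} ∈ τ ✓.
  V = {[m], [n=o]}: π^{-1}(V) = {m, n, o} ∉ τ ✗.
  V = {[l=p], [m], [n=o]}: π^{-1}(V) = {l, m, n, o, p} ∈ τ ✓.
Open sets in the quotient: τ_Q = {{}, {[l=p]}, {[n=o]}, {[l=p], [n=o]}, {[l=p], [m], [n=o]}} (5 elements).


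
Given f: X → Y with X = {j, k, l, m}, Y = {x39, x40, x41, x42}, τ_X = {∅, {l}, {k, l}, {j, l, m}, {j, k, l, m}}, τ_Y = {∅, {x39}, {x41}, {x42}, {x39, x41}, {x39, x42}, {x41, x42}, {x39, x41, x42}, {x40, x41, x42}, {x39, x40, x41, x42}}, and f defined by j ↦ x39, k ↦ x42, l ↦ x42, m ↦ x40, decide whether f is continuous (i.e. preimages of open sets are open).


f is NOT continuous.

Compute f^{-1}(U) for each U ∈ τ_Y:
  U = ∅: f^{-1}(U) = ∅ ∈ τ_X ✓.
  U = {x39}: f^{-1}(U) = {j} ∉ τ_X ✗.
  U = {x41}: f^{-1}(U) = ∅ ∈ τ_X ✓.
  U = {x42}: f^{-1}(U) = {k, l} ∈ τ_X ✓.
  U = {x39, x41}: f^{-1}(U) = {j} ∉ τ_X ✗.
  U = {x39, x42}: f^{-1}(U) = {j, k, l} ∉ τ_X ✗.
  U = {x41, x42}: f^{-1}(U) = {k, l} ∈ τ_X ✓.
  U = {x39, x41, x42}: f^{-1}(U) = {j, k, l} ∉ τ_X ✗.
  U = {x40, x41, x42}: f^{-1}(U) = {k, l, m} ∉ τ_X ✗.
  U = {x39, x40, x41, x42}: f^{-1}(U) = {j, k, l, m} ∈ τ_X ✓.
Found U = {x39} with f^{-1}(U) = {j} not in τ_X. Therefore f is NOT continuous.


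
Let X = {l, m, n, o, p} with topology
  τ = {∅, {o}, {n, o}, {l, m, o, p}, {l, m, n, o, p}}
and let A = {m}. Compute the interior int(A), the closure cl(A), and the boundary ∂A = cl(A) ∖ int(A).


int(A) = ∅, cl(A) = {l, m, p}, ∂A = {l, m, p}.

Closed sets in (X, τ) are complements of opens:
  closed(X, τ) = {∅, {n}, {l, m, p}, {l, m, n, p}, {l, m, n, o, p}}.
int(A) = ⋃ {U ∈ τ : U ⊆ A}. Opens contained in A: ∅.
Taking the union of these: int(A) = ∅.
cl(A) = ⋂ {C closed : A ⊆ C}. Closed sets containing A: {l, m, p}, {l, m, n, p}, {l, m, n, o, p}.
Intersecting these: cl(A) = {l, m, p}.
∂A = cl(A) ∖ int(A) = {l, m, p} ∖ ∅ = {l, m, p}.


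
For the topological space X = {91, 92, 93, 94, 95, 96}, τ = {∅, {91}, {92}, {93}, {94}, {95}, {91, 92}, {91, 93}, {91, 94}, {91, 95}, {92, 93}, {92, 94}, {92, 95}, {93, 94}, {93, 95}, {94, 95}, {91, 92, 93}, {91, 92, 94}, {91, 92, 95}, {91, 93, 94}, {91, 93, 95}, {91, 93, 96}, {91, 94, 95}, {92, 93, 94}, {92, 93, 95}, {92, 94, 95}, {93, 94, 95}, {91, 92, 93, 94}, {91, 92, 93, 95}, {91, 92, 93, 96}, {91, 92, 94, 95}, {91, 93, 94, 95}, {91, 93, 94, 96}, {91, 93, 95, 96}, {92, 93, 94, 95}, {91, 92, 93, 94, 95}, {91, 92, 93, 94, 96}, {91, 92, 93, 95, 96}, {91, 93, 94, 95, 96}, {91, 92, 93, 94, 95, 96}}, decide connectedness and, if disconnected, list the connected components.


(X, τ) is disconnected; components = [{92}, {94}, {95}, {91, 93, 96}].

Find clopen sets (U ∈ τ with X ∖ U ∈ τ):
  U = ∅, X ∖ U = {91, 92, 93, 94, 95, 96} — both open, so U is clopen.
  U = {92}, X ∖ U = {91, 93, 94, 95, 96} — both open, so U is clopen.
  U = {94}, X ∖ U = {91, 92, 93, 95, 96} — both open, so U is clopen.
  U = {95}, X ∖ U = {91, 92, 93, 94, 96} — both open, so U is clopen.
  U = {92, 94}, X ∖ U = {91, 93, 95, 96} — both open, so U is clopen.
  U = {92, 95}, X ∖ U = {91, 93, 94, 96} — both open, so U is clopen.
  U = {94, 95}, X ∖ U = {91, 92, 93, 96} — both open, so U is clopen.
  U = {91, 93, 96}, X ∖ U = {92, 94, 95} — both open, so U is clopen.
  U = {92, 94, 95}, X ∖ U = {91, 93, 96} — both open, so U is clopen.
  U = {91, 92, 93, 96}, X ∖ U = {94, 95} — both open, so U is clopen.
  U = {91, 93, 94, 96}, X ∖ U = {92, 95} — both open, so U is clopen.
  U = {91, 93, 95, 96}, X ∖ U = {92, 94} — both open, so U is clopen.
  U = {91, 92, 93, 94, 96}, X ∖ U = {95} — both open, so U is clopen.
  U = {91, 92, 93, 95, 96}, X ∖ U = {94} — both open, so U is clopen.
  U = {91, 93, 94, 95, 96}, X ∖ U = {92} — both open, so U is clopen.
  U = {91, 92, 93, 94, 95, 96}, X ∖ U = ∅ — both open, so U is clopen.
Nontrivial clopen(s) exist: e.g. {91, 92, 93, 96}. So (X, τ) is disconnected.
Compute connected components by grouping points that agree on all clopens:
  component: {92}
  component: {94}
  component: {95}
  component: {91, 93, 96}


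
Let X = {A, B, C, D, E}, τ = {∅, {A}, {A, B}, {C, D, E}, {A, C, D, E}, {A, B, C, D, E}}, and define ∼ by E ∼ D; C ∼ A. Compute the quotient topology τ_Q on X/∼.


X/∼ = {[A=C], [B], [D=E]}; |τ_Q| = 3.

Equivalence classes: [A=C], [B], [D=E].
Quotient map π: X → X/∼ sends A ↦ [A=C], B ↦ [B], C ↦ [A=C], D ↦ [D=E], E ↦ [D=E].
For each subset V ⊆ X/∼, compute π^{-1}(V) ⊆ X and check whether π^{-1}(V) ∈ τ. V is open in τ_Q iff π^{-1}(V) ∈ τ.
  V = {}: π^{-1}(V) = ∅ ∈ τ ✓.
  V = {[A=C]}: π^{-1}(V) = {A, C} ∉ τ ✗.
  V = {[B]}: π^{-1}(V) = {B} ∉ τ ✗.
  V = {[A=C], [B]}: π^{-1}(V) = {A, B, C} ∉ τ ✗.
  V = {[D=E]}: π^{-1}(V) = {D, E} ∉ τ ✗.
  V = {[A=C], [D=E]}: π^{-1}(V) = {A, C, D, E} ∈ τ ✓.
  V = {[B], [D=E]}: π^{-1}(V) = {B, D, E} ∉ τ ✗.
  V = {[A=C], [B], [D=E]}: π^{-1}(V) = {A, B, C, D, E} ∈ τ ✓.
Open sets in the quotient: τ_Q = {{}, {[A=C], [D=E]}, {[A=C], [B], [D=E]}} (3 elements).


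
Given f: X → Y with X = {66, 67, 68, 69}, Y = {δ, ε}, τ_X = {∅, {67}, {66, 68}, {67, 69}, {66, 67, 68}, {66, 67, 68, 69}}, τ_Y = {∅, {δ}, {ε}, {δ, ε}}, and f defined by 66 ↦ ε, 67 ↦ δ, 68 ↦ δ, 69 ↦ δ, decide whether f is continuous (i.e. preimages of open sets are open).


f is NOT continuous.

Compute f^{-1}(U) for each U ∈ τ_Y:
  U = ∅: f^{-1}(U) = ∅ ∈ τ_X ✓.
  U = {δ}: f^{-1}(U) = {67, 68, 69} ∉ τ_X ✗.
  U = {ε}: f^{-1}(U) = {66} ∉ τ_X ✗.
  U = {δ, ε}: f^{-1}(U) = {66, 67, 68, 69} ∈ τ_X ✓.
Found U = {δ} with f^{-1}(U) = {67, 68, 69} not in τ_X. Therefore f is NOT continuous.


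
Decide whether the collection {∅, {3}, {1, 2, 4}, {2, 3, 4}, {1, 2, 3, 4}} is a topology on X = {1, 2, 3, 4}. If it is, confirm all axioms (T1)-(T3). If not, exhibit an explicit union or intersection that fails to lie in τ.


τ is NOT a topology on X.

Axiom (T1): ∅ ∈ τ? Yes; X ∈ τ? Yes.
Axiom (T2/T3): check pairwise unions and intersections of members of τ.
Counterexample for (T3): {1, 2, 4} ∩ {2, 3, 4} = {2, 4} ∉ τ. Therefore τ is NOT a topology.


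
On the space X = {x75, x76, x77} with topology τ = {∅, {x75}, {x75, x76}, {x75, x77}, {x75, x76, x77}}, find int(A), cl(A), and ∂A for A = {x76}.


int(A) = ∅, cl(A) = {x76}, ∂A = {x76}.

Closed sets in (X, τ) are complements of opens:
  closed(X, τ) = {∅, {x76}, {x77}, {x76, x77}, {x75, x76, x77}}.
int(A) = ⋃ {U ∈ τ : U ⊆ A}. Opens contained in A: ∅.
Taking the union of these: int(A) = ∅.
cl(A) = ⋂ {C closed : A ⊆ C}. Closed sets containing A: {x76}, {x76, x77}, {x75, x76, x77}.
Intersecting these: cl(A) = {x76}.
∂A = cl(A) ∖ int(A) = {x76} ∖ ∅ = {x76}.


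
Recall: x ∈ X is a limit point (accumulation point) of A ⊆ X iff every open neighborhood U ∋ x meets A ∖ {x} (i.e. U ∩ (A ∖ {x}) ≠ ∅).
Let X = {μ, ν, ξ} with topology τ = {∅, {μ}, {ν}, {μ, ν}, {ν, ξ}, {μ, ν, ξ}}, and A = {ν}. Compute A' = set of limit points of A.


A' = {ξ}

For each x ∈ X, list the open sets U ∈ τ with x ∈ U, then check whether U ∩ (A ∖ {x}) ≠ ∅ for every such U.
  x = μ: open {μ} ∋ x has {μ} ∩ (A ∖ {μ}) = ∅, so x is NOT a limit point.
  x = ν: open {ν} ∋ x has {ν} ∩ (A ∖ {ν}) = ∅, so x is NOT a limit point.
  x = ξ: opens ∋ x are {ν, ξ}, {μ, ν, ξ}; each meets A ∖ {ξ}, so x IS a limit point.
Collecting: A' = {ξ}.


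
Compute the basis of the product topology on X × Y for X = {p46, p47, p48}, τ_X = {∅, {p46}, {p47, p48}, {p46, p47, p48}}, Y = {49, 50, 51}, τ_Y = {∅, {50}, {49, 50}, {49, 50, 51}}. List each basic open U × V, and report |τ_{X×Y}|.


Basis B = {∅ × ∅, {p46} × {50}, {p46} × {49, 50}, {p47, p48} × {50}, {p46} × {49, 50, 51}, {p46, p47, p48} × {50}, {p47, p48} × {49, 50}, {p46, p47, p48} × {49, 50}, {p47, p48} × {49, 50, 51}, {p46, p47, p48} × {49, 50, 51}}; |τ_{X×Y}| = 16.

Enumerate products U × V with U ∈ τ_X, V ∈ τ_Y (deduplicated):
  ∅ × ∅ = {} (∅)
  {p46} × {50} = {(p46,50)}
  {p46} × {49, 50} = {(p46,49), (p46,50)}
  {p47, p48} × {50} = {(p47,50), (p48,50)}
  {p46} × {49, 50, 51} = {(p46,49), (p46,50), (p46,51)}
  {p46, p47, p48} × {50} = {(p46,50), (p47,50), (p48,50)}
  {p47, p48} × {49, 50} = {(p47,49), (p47,50), (p48,49), (p48,50)}
  {p46, p47, p48} × {49, 50} = {(p46,49), (p46,50), (p47,49), (p47,50), (p48,49), (p48,50)}
  {p47, p48} × {49, 50, 51} = {(p47,49), (p47,50), (p47,51), (p48,49), (p48,50), (p48,51)}
  {p46, p47, p48} × {49, 50, 51} = {(p46,49), (p46,50), (p46,51), (p47,49), (p47,50), (p47,51), (p48,49), (p48,50), (p48,51)}
These 10 distinct sets form the basis B.
Close under arbitrary unions to get τ_{X×Y}; counting gives |τ_{X×Y}| = 16.


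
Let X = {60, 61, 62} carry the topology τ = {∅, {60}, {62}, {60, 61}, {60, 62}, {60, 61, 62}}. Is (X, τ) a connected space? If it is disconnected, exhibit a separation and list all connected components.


(X, τ) is disconnected; components = [{62}, {60, 61}].

Find clopen sets (U ∈ τ with X ∖ U ∈ τ):
  U = ∅, X ∖ U = {60, 61, 62} — both open, so U is clopen.
  U = {62}, X ∖ U = {60, 61} — both open, so U is clopen.
  U = {60, 61}, X ∖ U = {62} — both open, so U is clopen.
  U = {60, 61, 62}, X ∖ U = ∅ — both open, so U is clopen.
Nontrivial clopen(s) exist: e.g. {62}. So (X, τ) is disconnected.
Compute connected components by grouping points that agree on all clopens:
  component: {62}
  component: {60, 61}


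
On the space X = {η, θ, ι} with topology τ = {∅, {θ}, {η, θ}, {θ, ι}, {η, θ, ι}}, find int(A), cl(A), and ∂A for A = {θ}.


int(A) = {θ}, cl(A) = {η, θ, ι}, ∂A = {η, ι}.

Closed sets in (X, τ) are complements of opens:
  closed(X, τ) = {∅, {η}, {ι}, {η, ι}, {η, θ, ι}}.
int(A) = ⋃ {U ∈ τ : U ⊆ A}. Opens contained in A: ∅, {θ}.
Taking the union of these: int(A) = {θ}.
cl(A) = ⋂ {C closed : A ⊆ C}. Closed sets containing A: {η, θ, ι}.
Intersecting these: cl(A) = {η, θ, ι}.
∂A = cl(A) ∖ int(A) = {η, θ, ι} ∖ {θ} = {η, ι}.


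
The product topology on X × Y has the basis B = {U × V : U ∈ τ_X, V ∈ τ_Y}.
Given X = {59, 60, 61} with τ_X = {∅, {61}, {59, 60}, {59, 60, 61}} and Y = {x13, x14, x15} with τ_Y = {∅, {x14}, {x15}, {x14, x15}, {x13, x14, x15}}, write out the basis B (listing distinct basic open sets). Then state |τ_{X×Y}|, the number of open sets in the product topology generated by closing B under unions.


Basis B = {∅ × ∅, {61} × {x14}, {61} × {x15}, {59, 60} × {x14}, {59, 60} × {x15}, {61} × {x14, x15}, {59, 60, 61} × {x14}, {59, 60, 61} × {x15}, {61} × {x13, x14, x15}, {59, 60} × {x14, x15}, {59, 60} × {x13, x14, x15}, {59, 60, 61} × {x14, x15}, {59, 60, 61} × {x13, x14, x15}}; |τ_{X×Y}| = 25.

Enumerate products U × V with U ∈ τ_X, V ∈ τ_Y (deduplicated):
  ∅ × ∅ = {} (∅)
  {61} × {x14} = {(61,x14)}
  {61} × {x15} = {(61,x15)}
  {59, 60} × {x14} = {(59,x14), (60,x14)}
  {59, 60} × {x15} = {(59,x15), (60,x15)}
  {61} × {x14, x15} = {(61,x14), (61,x15)}
  {59, 60, 61} × {x14} = {(59,x14), (60,x14), (61,x14)}
  {59, 60, 61} × {x15} = {(59,x15), (60,x15), (61,x15)}
  {61} × {x13, x14, x15} = {(61,x13), (61,x14), (61,x15)}
  {59, 60} × {x14, x15} = {(59,x14), (59,x15), (60,x14), (60,x15)}
  {59, 60} × {x13, x14, x15} = {(59,x13), (59,x14), (59,x15), (60,x13), (60,x14), (60,x15)}
  {59, 60, 61} × {x14, x15} = {(59,x14), (59,x15), (60,x14), (60,x15), (61,x14), (61,x15)}
  {59, 60, 61} × {x13, x14, x15} = {(59,x13), (59,x14), (59,x15), (60,x13), (60,x14), (60,x15), (61,x13), (61,x14), (61,x15)}
These 13 distinct sets form the basis B.
Close under arbitrary unions to get τ_{X×Y}; counting gives |τ_{X×Y}| = 25.


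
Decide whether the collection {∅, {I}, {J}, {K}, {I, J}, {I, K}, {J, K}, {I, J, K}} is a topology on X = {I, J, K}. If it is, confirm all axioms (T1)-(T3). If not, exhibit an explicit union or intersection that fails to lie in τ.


τ IS a topology on X.

Axiom (T1): ∅ ∈ τ? Yes; X ∈ τ? Yes.
Axiom (T2/T3): check pairwise unions and intersections of members of τ.
All pairwise intersections and unions checked — each lies in τ. Therefore τ satisfies (T1), (T2), (T3): it IS a topology on X.


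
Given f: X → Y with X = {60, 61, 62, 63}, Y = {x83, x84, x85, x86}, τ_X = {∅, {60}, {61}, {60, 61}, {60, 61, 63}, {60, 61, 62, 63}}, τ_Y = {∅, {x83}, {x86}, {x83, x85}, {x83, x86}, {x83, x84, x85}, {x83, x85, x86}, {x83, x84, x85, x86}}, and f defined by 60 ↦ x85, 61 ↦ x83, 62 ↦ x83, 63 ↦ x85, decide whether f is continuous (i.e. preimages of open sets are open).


f is NOT continuous.

Compute f^{-1}(U) for each U ∈ τ_Y:
  U = ∅: f^{-1}(U) = ∅ ∈ τ_X ✓.
  U = {x83}: f^{-1}(U) = {61, 62} ∉ τ_X ✗.
  U = {x86}: f^{-1}(U) = ∅ ∈ τ_X ✓.
  U = {x83, x85}: f^{-1}(U) = {60, 61, 62, 63} ∈ τ_X ✓.
  U = {x83, x86}: f^{-1}(U) = {61, 62} ∉ τ_X ✗.
  U = {x83, x84, x85}: f^{-1}(U) = {60, 61, 62, 63} ∈ τ_X ✓.
  U = {x83, x85, x86}: f^{-1}(U) = {60, 61, 62, 63} ∈ τ_X ✓.
  U = {x83, x84, x85, x86}: f^{-1}(U) = {60, 61, 62, 63} ∈ τ_X ✓.
Found U = {x83} with f^{-1}(U) = {61, 62} not in τ_X. Therefore f is NOT continuous.


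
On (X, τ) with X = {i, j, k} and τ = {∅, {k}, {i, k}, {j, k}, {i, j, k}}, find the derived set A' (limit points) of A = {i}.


A' = ∅

For each x ∈ X, list the open sets U ∈ τ with x ∈ U, then check whether U ∩ (A ∖ {x}) ≠ ∅ for every such U.
  x = i: open {i, k} ∋ x has {i, k} ∩ (A ∖ {i}) = ∅, so x is NOT a limit point.
  x = j: open {j, k} ∋ x has {j, k} ∩ (A ∖ {j}) = ∅, so x is NOT a limit point.
  x = k: open {k} ∋ x has {k} ∩ (A ∖ {k}) = ∅, so x is NOT a limit point.
Collecting: A' = ∅.


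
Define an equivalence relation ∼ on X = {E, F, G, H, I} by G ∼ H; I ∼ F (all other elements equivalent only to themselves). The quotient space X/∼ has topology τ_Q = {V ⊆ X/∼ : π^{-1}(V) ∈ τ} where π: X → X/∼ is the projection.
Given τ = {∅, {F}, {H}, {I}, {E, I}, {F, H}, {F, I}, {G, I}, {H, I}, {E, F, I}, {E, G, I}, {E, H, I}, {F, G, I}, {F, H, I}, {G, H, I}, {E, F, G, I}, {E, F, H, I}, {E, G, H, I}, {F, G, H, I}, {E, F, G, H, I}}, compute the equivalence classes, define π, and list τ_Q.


X/∼ = {[E], [F=I], [G=H]}; |τ_Q| = 5.

Equivalence classes: [E], [F=I], [G=H].
Quotient map π: X → X/∼ sends E ↦ [E], F ↦ [F=I], G ↦ [G=H], H ↦ [G=H], I ↦ [F=I].
For each subset V ⊆ X/∼, compute π^{-1}(V) ⊆ X and check whether π^{-1}(V) ∈ τ. V is open in τ_Q iff π^{-1}(V) ∈ τ.
  V = {}: π^{-1}(V) = ∅ ∈ τ ✓.
  V = {[E]}: π^{-1}(V) = {E} ∉ τ ✗.
  V = {[F=I]}: π^{-1}(V) = {F, I} ∈ τ ✓.
  V = {[E], [F=I]}: π^{-1}(V) = {E, F, I} ∈ τ ✓.
  V = {[G=H]}: π^{-1}(V) = {G, H} ∉ τ ✗.
  V = {[E], [G=H]}: π^{-1}(V) = {E, G, H} ∉ τ ✗.
  V = {[F=I], [G=H]}: π^{-1}(V) = {F, G, H, I} ∈ τ ✓.
  V = {[E], [F=I], [G=H]}: π^{-1}(V) = {E, F, G, H, I} ∈ τ ✓.
Open sets in the quotient: τ_Q = {{}, {[F=I]}, {[E], [F=I]}, {[F=I], [G=H]}, {[E], [F=I], [G=H]}} (5 elements).


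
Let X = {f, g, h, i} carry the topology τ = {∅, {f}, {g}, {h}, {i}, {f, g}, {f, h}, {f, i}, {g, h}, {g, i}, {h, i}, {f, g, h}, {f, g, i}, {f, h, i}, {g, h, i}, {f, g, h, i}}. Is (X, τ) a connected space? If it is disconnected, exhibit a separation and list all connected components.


(X, τ) is disconnected; components = [{f}, {g}, {h}, {i}].

Find clopen sets (U ∈ τ with X ∖ U ∈ τ):
  U = ∅, X ∖ U = {f, g, h, i} — both open, so U is clopen.
  U = {f}, X ∖ U = {g, h, i} — both open, so U is clopen.
  U = {g}, X ∖ U = {f, h, i} — both open, so U is clopen.
  U = {h}, X ∖ U = {f, g, i} — both open, so U is clopen.
  U = {i}, X ∖ U = {f, g, h} — both open, so U is clopen.
  U = {f, g}, X ∖ U = {h, i} — both open, so U is clopen.
  U = {f, h}, X ∖ U = {g, i} — both open, so U is clopen.
  U = {f, i}, X ∖ U = {g, h} — both open, so U is clopen.
  U = {g, h}, X ∖ U = {f, i} — both open, so U is clopen.
  U = {g, i}, X ∖ U = {f, h} — both open, so U is clopen.
  U = {h, i}, X ∖ U = {f, g} — both open, so U is clopen.
  U = {f, g, h}, X ∖ U = {i} — both open, so U is clopen.
  U = {f, g, i}, X ∖ U = {h} — both open, so U is clopen.
  U = {f, h, i}, X ∖ U = {g} — both open, so U is clopen.
  U = {g, h, i}, X ∖ U = {f} — both open, so U is clopen.
  U = {f, g, h, i}, X ∖ U = ∅ — both open, so U is clopen.
Nontrivial clopen(s) exist: e.g. {g, i}. So (X, τ) is disconnected.
Compute connected components by grouping points that agree on all clopens:
  component: {f}
  component: {g}
  component: {h}
  component: {i}


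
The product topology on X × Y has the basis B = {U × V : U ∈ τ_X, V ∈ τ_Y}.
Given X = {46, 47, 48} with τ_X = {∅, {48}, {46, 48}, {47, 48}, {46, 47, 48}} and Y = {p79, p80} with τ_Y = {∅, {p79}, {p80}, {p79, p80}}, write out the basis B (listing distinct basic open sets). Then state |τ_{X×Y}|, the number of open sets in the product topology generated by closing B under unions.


Basis B = {∅ × ∅, {48} × {p79}, {48} × {p80}, {46, 48} × {p79}, {46, 48} × {p80}, {47, 48} × {p79}, {47, 48} × {p80}, {48} × {p79, p80}, {46, 47, 48} × {p79}, {46, 47, 48} × {p80}, {46, 48} × {p79, p80}, {47, 48} × {p79, p80}, {46, 47, 48} × {p79, p80}}; |τ_{X×Y}| = 25.

Enumerate products U × V with U ∈ τ_X, V ∈ τ_Y (deduplicated):
  ∅ × ∅ = {} (∅)
  {48} × {p79} = {(48,p79)}
  {48} × {p80} = {(48,p80)}
  {46, 48} × {p79} = {(46,p79), (48,p79)}
  {46, 48} × {p80} = {(46,p80), (48,p80)}
  {47, 48} × {p79} = {(47,p79), (48,p79)}
  {47, 48} × {p80} = {(47,p80), (48,p80)}
  {48} × {p79, p80} = {(48,p79), (48,p80)}
  {46, 47, 48} × {p79} = {(46,p79), (47,p79), (48,p79)}
  {46, 47, 48} × {p80} = {(46,p80), (47,p80), (48,p80)}
  {46, 48} × {p79, p80} = {(46,p79), (46,p80), (48,p79), (48,p80)}
  {47, 48} × {p79, p80} = {(47,p79), (47,p80), (48,p79), (48,p80)}
  {46, 47, 48} × {p79, p80} = {(46,p79), (46,p80), (47,p79), (47,p80), (48,p79), (48,p80)}
These 13 distinct sets form the basis B.
Close under arbitrary unions to get τ_{X×Y}; counting gives |τ_{X×Y}| = 25.


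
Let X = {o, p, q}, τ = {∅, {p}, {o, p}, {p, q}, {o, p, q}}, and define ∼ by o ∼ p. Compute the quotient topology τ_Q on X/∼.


X/∼ = {[o=p], [q]}; |τ_Q| = 3.

Equivalence classes: [o=p], [q].
Quotient map π: X → X/∼ sends o ↦ [o=p], p ↦ [o=p], q ↦ [q].
For each subset V ⊆ X/∼, compute π^{-1}(V) ⊆ X and check whether π^{-1}(V) ∈ τ. V is open in τ_Q iff π^{-1}(V) ∈ τ.
  V = {}: π^{-1}(V) = ∅ ∈ τ ✓.
  V = {[o=p]}: π^{-1}(V) = {o, p} ∈ τ ✓.
  V = {[q]}: π^{-1}(V) = {q} ∉ τ ✗.
  V = {[o=p], [q]}: π^{-1}(V) = {o, p, q} ∈ τ ✓.
Open sets in the quotient: τ_Q = {{}, {[o=p]}, {[o=p], [q]}} (3 elements).


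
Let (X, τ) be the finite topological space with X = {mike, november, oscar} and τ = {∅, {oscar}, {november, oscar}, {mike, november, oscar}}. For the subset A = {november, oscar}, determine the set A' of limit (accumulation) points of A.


A' = {mike, november}

For each x ∈ X, list the open sets U ∈ τ with x ∈ U, then check whether U ∩ (A ∖ {x}) ≠ ∅ for every such U.
  x = mike: opens ∋ x are {mike, november, oscar}; each meets A ∖ {mike}, so x IS a limit point.
  x = november: opens ∋ x are {november, oscar}, {mike, november, oscar}; each meets A ∖ {november}, so x IS a limit point.
  x = oscar: open {oscar} ∋ x has {oscar} ∩ (A ∖ {oscar}) = ∅, so x is NOT a limit point.
Collecting: A' = {mike, november}.


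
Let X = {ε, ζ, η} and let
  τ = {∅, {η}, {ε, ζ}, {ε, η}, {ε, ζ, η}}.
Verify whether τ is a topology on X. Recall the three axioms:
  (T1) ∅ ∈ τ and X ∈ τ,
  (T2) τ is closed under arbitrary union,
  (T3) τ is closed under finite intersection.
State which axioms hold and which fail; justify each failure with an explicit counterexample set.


τ is NOT a topology on X.

Axiom (T1): ∅ ∈ τ? Yes; X ∈ τ? Yes.
Axiom (T2/T3): check pairwise unions and intersections of members of τ.
Counterexample for (T3): {ε, ζ} ∩ {ε, η} = {ε} ∉ τ. Therefore τ is NOT a topology.


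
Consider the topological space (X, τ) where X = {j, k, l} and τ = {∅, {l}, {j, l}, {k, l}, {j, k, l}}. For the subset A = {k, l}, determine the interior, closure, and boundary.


int(A) = {k, l}, cl(A) = {j, k, l}, ∂A = {j}.

Closed sets in (X, τ) are complements of opens:
  closed(X, τ) = {∅, {j}, {k}, {j, k}, {j, k, l}}.
int(A) = ⋃ {U ∈ τ : U ⊆ A}. Opens contained in A: ∅, {l}, {k, l}.
Taking the union of these: int(A) = {k, l}.
cl(A) = ⋂ {C closed : A ⊆ C}. Closed sets containing A: {j, k, l}.
Intersecting these: cl(A) = {j, k, l}.
∂A = cl(A) ∖ int(A) = {j, k, l} ∖ {k, l} = {j}.


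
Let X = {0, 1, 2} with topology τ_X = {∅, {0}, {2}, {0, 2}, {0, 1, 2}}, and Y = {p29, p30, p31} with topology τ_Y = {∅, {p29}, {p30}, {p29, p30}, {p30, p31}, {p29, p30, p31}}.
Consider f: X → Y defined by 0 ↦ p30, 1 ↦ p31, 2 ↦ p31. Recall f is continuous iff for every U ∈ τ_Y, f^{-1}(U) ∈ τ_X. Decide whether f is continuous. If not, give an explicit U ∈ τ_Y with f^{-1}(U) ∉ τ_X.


f IS continuous.

Compute f^{-1}(U) for each U ∈ τ_Y:
  U = ∅: f^{-1}(U) = ∅ ∈ τ_X ✓.
  U = {p29}: f^{-1}(U) = ∅ ∈ τ_X ✓.
  U = {p30}: f^{-1}(U) = {0} ∈ τ_X ✓.
  U = {p29, p30}: f^{-1}(U) = {0} ∈ τ_X ✓.
  U = {p30, p31}: f^{-1}(U) = {0, 1, 2} ∈ τ_X ✓.
  U = {p29, p30, p31}: f^{-1}(U) = {0, 1, 2} ∈ τ_X ✓.
Every preimage lies in τ_X, so f IS continuous.


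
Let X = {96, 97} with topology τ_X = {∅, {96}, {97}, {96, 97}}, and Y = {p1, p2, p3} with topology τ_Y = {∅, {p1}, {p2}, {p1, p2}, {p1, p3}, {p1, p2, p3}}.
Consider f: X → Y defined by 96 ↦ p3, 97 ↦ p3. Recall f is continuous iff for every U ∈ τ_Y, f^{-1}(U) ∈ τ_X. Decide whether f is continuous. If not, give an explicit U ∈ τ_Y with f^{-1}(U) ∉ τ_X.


f IS continuous.

Compute f^{-1}(U) for each U ∈ τ_Y:
  U = ∅: f^{-1}(U) = ∅ ∈ τ_X ✓.
  U = {p1}: f^{-1}(U) = ∅ ∈ τ_X ✓.
  U = {p2}: f^{-1}(U) = ∅ ∈ τ_X ✓.
  U = {p1, p2}: f^{-1}(U) = ∅ ∈ τ_X ✓.
  U = {p1, p3}: f^{-1}(U) = {96, 97} ∈ τ_X ✓.
  U = {p1, p2, p3}: f^{-1}(U) = {96, 97} ∈ τ_X ✓.
Every preimage lies in τ_X, so f IS continuous.


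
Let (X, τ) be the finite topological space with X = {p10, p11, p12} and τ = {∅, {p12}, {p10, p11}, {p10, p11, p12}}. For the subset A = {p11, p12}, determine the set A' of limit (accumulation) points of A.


A' = {p10}

For each x ∈ X, list the open sets U ∈ τ with x ∈ U, then check whether U ∩ (A ∖ {x}) ≠ ∅ for every such U.
  x = p10: opens ∋ x are {p10, p11}, {p10, p11, p12}; each meets A ∖ {p10}, so x IS a limit point.
  x = p11: open {p10, p11} ∋ x has {p10, p11} ∩ (A ∖ {p11}) = ∅, so x is NOT a limit point.
  x = p12: open {p12} ∋ x has {p12} ∩ (A ∖ {p12}) = ∅, so x is NOT a limit point.
Collecting: A' = {p10}.


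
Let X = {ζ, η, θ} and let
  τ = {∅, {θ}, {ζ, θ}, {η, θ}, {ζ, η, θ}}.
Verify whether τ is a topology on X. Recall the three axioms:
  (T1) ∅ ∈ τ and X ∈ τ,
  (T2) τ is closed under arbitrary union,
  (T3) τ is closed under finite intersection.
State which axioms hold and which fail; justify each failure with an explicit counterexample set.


τ IS a topology on X.

Axiom (T1): ∅ ∈ τ? Yes; X ∈ τ? Yes.
Axiom (T2/T3): check pairwise unions and intersections of members of τ.
All pairwise intersections and unions checked — each lies in τ. Therefore τ satisfies (T1), (T2), (T3): it IS a topology on X.


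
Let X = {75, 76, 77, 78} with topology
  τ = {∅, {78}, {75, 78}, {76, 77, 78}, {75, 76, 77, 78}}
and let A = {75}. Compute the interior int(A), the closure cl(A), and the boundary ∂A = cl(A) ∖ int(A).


int(A) = ∅, cl(A) = {75}, ∂A = {75}.

Closed sets in (X, τ) are complements of opens:
  closed(X, τ) = {∅, {75}, {76, 77}, {75, 76, 77}, {75, 76, 77, 78}}.
int(A) = ⋃ {U ∈ τ : U ⊆ A}. Opens contained in A: ∅.
Taking the union of these: int(A) = ∅.
cl(A) = ⋂ {C closed : A ⊆ C}. Closed sets containing A: {75}, {75, 76, 77}, {75, 76, 77, 78}.
Intersecting these: cl(A) = {75}.
∂A = cl(A) ∖ int(A) = {75} ∖ ∅ = {75}.


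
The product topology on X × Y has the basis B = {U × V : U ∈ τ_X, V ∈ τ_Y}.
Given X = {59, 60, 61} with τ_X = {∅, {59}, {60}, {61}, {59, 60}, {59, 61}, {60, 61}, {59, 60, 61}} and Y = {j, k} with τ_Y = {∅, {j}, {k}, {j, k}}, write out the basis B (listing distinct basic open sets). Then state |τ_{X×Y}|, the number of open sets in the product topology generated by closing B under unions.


Basis B = {∅ × ∅, {59} × {j}, {59} × {k}, {60} × {j}, {60} × {k}, {61} × {j}, {61} × {k}, {59} × {j, k}, {59, 60} × {j}, {59, 61} × {j}, {59, 60} × {k}, {59, 61} × {k}, {60} × {j, k}, {60, 61} × {j}, {60, 61} × {k}, {61} × {j, k}, {59, 60, 61} × {j}, {59, 60, 61} × {k}, {59, 60} × {j, k}, {59, 61} × {j, k}, {60, 61} × {j, k}, {59, 60, 61} × {j, k}}; |τ_{X×Y}| = 64.

Enumerate products U × V with U ∈ τ_X, V ∈ τ_Y (deduplicated):
  ∅ × ∅ = {} (∅)
  {59} × {j} = {(59,j)}
  {59} × {k} = {(59,k)}
  {60} × {j} = {(60,j)}
  {60} × {k} = {(60,k)}
  {61} × {j} = {(61,j)}
  {61} × {k} = {(61,k)}
  {59} × {j, k} = {(59,j), (59,k)}
  {59, 60} × {j} = {(59,j), (60,j)}
  {59, 61} × {j} = {(59,j), (61,j)}
  {59, 60} × {k} = {(59,k), (60,k)}
  {59, 61} × {k} = {(59,k), (61,k)}
  {60} × {j, k} = {(60,j), (60,k)}
  {60, 61} × {j} = {(60,j), (61,j)}
  {60, 61} × {k} = {(60,k), (61,k)}
  {61} × {j, k} = {(61,j), (61,k)}
  {59, 60, 61} × {j} = {(59,j), (60,j), (61,j)}
  {59, 60, 61} × {k} = {(59,k), (60,k), (61,k)}
  {59, 60} × {j, k} = {(59,j), (59,k), (60,j), (60,k)}
  {59, 61} × {j, k} = {(59,j), (59,k), (61,j), (61,k)}
  {60, 61} × {j, k} = {(60,j), (60,k), (61,j), (61,k)}
  {59, 60, 61} × {j, k} = {(59,j), (59,k), (60,j), (60,k), (61,j), (61,k)}
These 22 distinct sets form the basis B.
Close under arbitrary unions to get τ_{X×Y}; counting gives |τ_{X×Y}| = 64.


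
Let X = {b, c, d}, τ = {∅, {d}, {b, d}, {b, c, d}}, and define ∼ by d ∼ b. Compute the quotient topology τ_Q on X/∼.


X/∼ = {[b=d], [c]}; |τ_Q| = 3.

Equivalence classes: [b=d], [c].
Quotient map π: X → X/∼ sends b ↦ [b=d], c ↦ [c], d ↦ [b=d].
For each subset V ⊆ X/∼, compute π^{-1}(V) ⊆ X and check whether π^{-1}(V) ∈ τ. V is open in τ_Q iff π^{-1}(V) ∈ τ.
  V = {}: π^{-1}(V) = ∅ ∈ τ ✓.
  V = {[b=d]}: π^{-1}(V) = {b, d} ∈ τ ✓.
  V = {[c]}: π^{-1}(V) = {c} ∉ τ ✗.
  V = {[b=d], [c]}: π^{-1}(V) = {b, c, d} ∈ τ ✓.
Open sets in the quotient: τ_Q = {{}, {[b=d]}, {[b=d], [c]}} (3 elements).


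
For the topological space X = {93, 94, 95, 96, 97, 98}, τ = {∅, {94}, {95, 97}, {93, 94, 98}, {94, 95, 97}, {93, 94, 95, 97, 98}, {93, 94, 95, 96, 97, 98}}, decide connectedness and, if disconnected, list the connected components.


(X, τ) is connected.

Find clopen sets (U ∈ τ with X ∖ U ∈ τ):
  U = ∅, X ∖ U = {93, 94, 95, 96, 97, 98} — both open, so U is clopen.
  U = {93, 94, 95, 96, 97, 98}, X ∖ U = ∅ — both open, so U is clopen.
Only trivial clopens (∅ and X) exist, so (X, τ) is connected.
Compute connected components by grouping points that agree on all clopens:
  component: {93, 94, 95, 96, 97, 98}


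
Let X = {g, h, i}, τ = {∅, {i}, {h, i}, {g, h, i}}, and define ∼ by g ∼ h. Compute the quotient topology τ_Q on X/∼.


X/∼ = {[g=h], [i]}; |τ_Q| = 3.

Equivalence classes: [g=h], [i].
Quotient map π: X → X/∼ sends g ↦ [g=h], h ↦ [g=h], i ↦ [i].
For each subset V ⊆ X/∼, compute π^{-1}(V) ⊆ X and check whether π^{-1}(V) ∈ τ. V is open in τ_Q iff π^{-1}(V) ∈ τ.
  V = {}: π^{-1}(V) = ∅ ∈ τ ✓.
  V = {[g=h]}: π^{-1}(V) = {g, h} ∉ τ ✗.
  V = {[i]}: π^{-1}(V) = {i} ∈ τ ✓.
  V = {[g=h], [i]}: π^{-1}(V) = {g, h, i} ∈ τ ✓.
Open sets in the quotient: τ_Q = {{}, {[i]}, {[g=h], [i]}} (3 elements).


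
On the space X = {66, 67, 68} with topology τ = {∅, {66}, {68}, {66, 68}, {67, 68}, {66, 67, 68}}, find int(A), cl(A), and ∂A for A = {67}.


int(A) = ∅, cl(A) = {67}, ∂A = {67}.

Closed sets in (X, τ) are complements of opens:
  closed(X, τ) = {∅, {66}, {67}, {66, 67}, {67, 68}, {66, 67, 68}}.
int(A) = ⋃ {U ∈ τ : U ⊆ A}. Opens contained in A: ∅.
Taking the union of these: int(A) = ∅.
cl(A) = ⋂ {C closed : A ⊆ C}. Closed sets containing A: {67}, {66, 67}, {67, 68}, {66, 67, 68}.
Intersecting these: cl(A) = {67}.
∂A = cl(A) ∖ int(A) = {67} ∖ ∅ = {67}.


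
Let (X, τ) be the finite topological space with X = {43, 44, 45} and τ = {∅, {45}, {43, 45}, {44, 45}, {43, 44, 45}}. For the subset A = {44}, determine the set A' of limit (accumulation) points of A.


A' = ∅

For each x ∈ X, list the open sets U ∈ τ with x ∈ U, then check whether U ∩ (A ∖ {x}) ≠ ∅ for every such U.
  x = 43: open {43, 45} ∋ x has {43, 45} ∩ (A ∖ {43}) = ∅, so x is NOT a limit point.
  x = 44: open {44, 45} ∋ x has {44, 45} ∩ (A ∖ {44}) = ∅, so x is NOT a limit point.
  x = 45: open {45} ∋ x has {45} ∩ (A ∖ {45}) = ∅, so x is NOT a limit point.
Collecting: A' = ∅.


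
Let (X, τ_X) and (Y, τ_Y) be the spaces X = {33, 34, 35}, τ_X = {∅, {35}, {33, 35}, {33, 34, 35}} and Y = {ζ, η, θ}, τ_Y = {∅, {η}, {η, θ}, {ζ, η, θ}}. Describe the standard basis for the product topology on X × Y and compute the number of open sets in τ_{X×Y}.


Basis B = {∅ × ∅, {35} × {η}, {33, 35} × {η}, {35} × {η, θ}, {33, 34, 35} × {η}, {35} × {ζ, η, θ}, {33, 35} × {η, θ}, {33, 35} × {ζ, η, θ}, {33, 34, 35} × {η, θ}, {33, 34, 35} × {ζ, η, θ}}; |τ_{X×Y}| = 20.

Enumerate products U × V with U ∈ τ_X, V ∈ τ_Y (deduplicated):
  ∅ × ∅ = {} (∅)
  {35} × {η} = {(35,η)}
  {33, 35} × {η} = {(33,η), (35,η)}
  {35} × {η, θ} = {(35,η), (35,θ)}
  {33, 34, 35} × {η} = {(33,η), (34,η), (35,η)}
  {35} × {ζ, η, θ} = {(35,ζ), (35,η), (35,θ)}
  {33, 35} × {η, θ} = {(33,η), (33,θ), (35,η), (35,θ)}
  {33, 35} × {ζ, η, θ} = {(33,ζ), (33,η), (33,θ), (35,ζ), (35,η), (35,θ)}
  {33, 34, 35} × {η, θ} = {(33,η), (33,θ), (34,η), (34,θ), (35,η), (35,θ)}
  {33, 34, 35} × {ζ, η, θ} = {(33,ζ), (33,η), (33,θ), (34,ζ), (34,η), (34,θ), (35,ζ), (35,η), (35,θ)}
These 10 distinct sets form the basis B.
Close under arbitrary unions to get τ_{X×Y}; counting gives |τ_{X×Y}| = 20.
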